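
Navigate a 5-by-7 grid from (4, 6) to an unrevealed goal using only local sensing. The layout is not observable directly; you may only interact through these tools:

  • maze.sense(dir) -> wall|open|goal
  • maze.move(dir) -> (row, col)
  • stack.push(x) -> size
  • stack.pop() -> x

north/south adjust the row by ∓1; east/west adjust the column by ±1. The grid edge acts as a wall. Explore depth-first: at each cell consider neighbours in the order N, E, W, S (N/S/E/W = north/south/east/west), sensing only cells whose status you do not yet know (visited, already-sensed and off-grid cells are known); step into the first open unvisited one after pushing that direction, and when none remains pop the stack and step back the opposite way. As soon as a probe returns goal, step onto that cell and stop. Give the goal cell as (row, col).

Do: maze.sense[dir→north]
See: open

Do: stack.push[x→north]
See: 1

Do: maze.move[dir→north]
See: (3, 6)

Do: maze.sense[dir→north]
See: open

Do: stack.push[x→north]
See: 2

Do: maze.move[dir→north]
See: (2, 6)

Do: maze.sense[dir→north]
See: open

Do: stack.push[x→north]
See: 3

Do: maze.move[dir→north]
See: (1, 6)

Do: maze.sense[dir→north]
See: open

Do: stack.push[x→north]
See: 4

Do: maze.move[dir→north]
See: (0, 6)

Do: maze.sense[dir→west]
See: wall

Do: stack.pop[]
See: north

Do: maze.move[dir→south]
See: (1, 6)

Do: maze.sense[dir→west]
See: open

Do: stack.push[x→west]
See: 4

Do: maze.move[dir→west]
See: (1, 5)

Do: maze.sense[dir→west]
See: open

Do: stack.push[x→west]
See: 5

Do: maze.move[dir→west]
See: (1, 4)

Do: maze.sense[dir→north]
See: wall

Do: maze.sense[dir→west]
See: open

Do: stack.push[x→west]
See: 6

Do: maze.move[dir→west]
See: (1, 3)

Do: maze.sense[dir→north]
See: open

Do: stack.push[x→north]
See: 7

Do: maze.move[dir→north]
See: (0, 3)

Do: maze.sense[dir→west]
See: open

Do: stack.push[x→west]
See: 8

Do: maze.move[dir→west]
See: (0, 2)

Do: maze.sense[dir→west]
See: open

Do: stack.push[x→west]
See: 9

Do: maze.move[dir→west]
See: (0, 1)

Do: maze.sense[dir→west]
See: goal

Do: maze.move[dir→west]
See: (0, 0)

Answer: (0, 0)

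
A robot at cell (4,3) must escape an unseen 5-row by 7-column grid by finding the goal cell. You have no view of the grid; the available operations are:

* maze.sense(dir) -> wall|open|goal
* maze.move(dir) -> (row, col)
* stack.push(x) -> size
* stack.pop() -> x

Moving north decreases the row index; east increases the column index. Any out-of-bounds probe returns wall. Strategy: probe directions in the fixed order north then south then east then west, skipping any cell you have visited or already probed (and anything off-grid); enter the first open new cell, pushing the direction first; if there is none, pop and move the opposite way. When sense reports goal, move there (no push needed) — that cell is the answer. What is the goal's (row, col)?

$ sense dir: north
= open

$ push x: north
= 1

$ move dir: north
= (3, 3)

$ sense dir: north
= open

$ push x: north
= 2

$ move dir: north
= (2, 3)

$ sense dir: north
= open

$ push x: north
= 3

$ move dir: north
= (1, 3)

$ sense dir: north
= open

$ push x: north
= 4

$ move dir: north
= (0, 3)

$ sense dir: east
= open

$ push x: east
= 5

$ move dir: east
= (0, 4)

$ sense dir: south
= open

$ push x: south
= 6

$ move dir: south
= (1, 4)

$ sense dir: south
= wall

$ sense dir: east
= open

$ push x: east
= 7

$ move dir: east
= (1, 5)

$ sense dir: north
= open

$ push x: north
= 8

$ move dir: north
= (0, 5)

$ sense dir: east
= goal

$ move dir: east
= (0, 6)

Answer: (0, 6)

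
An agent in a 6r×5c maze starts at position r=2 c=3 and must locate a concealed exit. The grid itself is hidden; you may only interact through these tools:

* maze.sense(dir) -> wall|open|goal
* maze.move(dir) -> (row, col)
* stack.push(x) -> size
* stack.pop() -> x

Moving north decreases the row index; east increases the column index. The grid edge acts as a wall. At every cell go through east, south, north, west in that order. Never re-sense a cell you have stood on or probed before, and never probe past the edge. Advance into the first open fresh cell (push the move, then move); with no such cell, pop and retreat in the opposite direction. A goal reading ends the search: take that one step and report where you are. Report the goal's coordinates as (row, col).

Invoking maze.sense(east), and get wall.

Then maze.sense(south), and get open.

I invoke stack.push(south), and get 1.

I call maze.move(south), : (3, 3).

I call maze.sense(east), → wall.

I use maze.sense(south), which returns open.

Next I call stack.push(south), and get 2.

Then maze.move(south), which returns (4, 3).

Now I run maze.sense(east), which returns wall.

Then maze.sense(south), and see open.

Invoking stack.push(south), — result: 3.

I try maze.move(south), giving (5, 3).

Then maze.sense(east), and see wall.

Next I call maze.sense(west), : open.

Using stack.push(west), → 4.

Using maze.move(west), and get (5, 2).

Now I run maze.sense(north), : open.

Calling stack.push(north), : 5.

Next I call maze.move(north), and observe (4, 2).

I run maze.sense(north), — result: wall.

Invoking maze.sense(west), yielding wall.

I call stack.pop, and observe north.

Now I run maze.move(south), giving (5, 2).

Using maze.sense(west), : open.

I run stack.push(west), → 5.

I call maze.move(west), and get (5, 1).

I invoke maze.sense(west), and observe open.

Then stack.push(west), which returns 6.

I run maze.move(west), yielding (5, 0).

I run maze.sense(north), and see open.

Using stack.push(north), yielding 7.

I use maze.move(north), giving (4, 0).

I run maze.sense(north), yielding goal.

Then maze.move(north), yielding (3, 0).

Answer: (3, 0)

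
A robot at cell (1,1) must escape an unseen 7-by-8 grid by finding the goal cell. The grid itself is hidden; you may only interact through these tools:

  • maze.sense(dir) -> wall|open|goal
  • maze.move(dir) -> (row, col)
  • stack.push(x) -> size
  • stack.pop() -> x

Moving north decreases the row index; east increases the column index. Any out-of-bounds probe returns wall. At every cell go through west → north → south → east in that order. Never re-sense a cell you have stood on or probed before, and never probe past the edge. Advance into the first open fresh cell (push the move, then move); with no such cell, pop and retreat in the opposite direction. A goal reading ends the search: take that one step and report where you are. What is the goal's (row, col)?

Then maze.sense on dir→west, which returns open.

Using stack.push on x→west, giving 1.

Invoking maze.move on dir→west, yielding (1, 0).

Using maze.sense on dir→north, — result: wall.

Next I call maze.sense on dir→south, : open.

Then stack.push on x→south, giving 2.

Next I call maze.move on dir→south, and observe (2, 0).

Then maze.sense on dir→south, and see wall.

I invoke maze.sense on dir→east, yielding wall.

I run stack.pop(), and see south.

Then maze.move on dir→north, → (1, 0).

I invoke stack.pop, which returns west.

I try maze.move on dir→east, → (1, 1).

Calling maze.sense on dir→north, giving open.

Then stack.push on x→north, giving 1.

I use maze.move on dir→north, and observe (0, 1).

I invoke maze.sense on dir→east, which returns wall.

Calling stack.pop(), : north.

Then maze.move on dir→south, — result: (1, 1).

Invoking maze.sense on dir→east, → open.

I run stack.push on x→east, which returns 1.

I use maze.move on dir→east, giving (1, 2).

Calling maze.sense on dir→south, and observe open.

I invoke stack.push on x→south, which returns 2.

Then maze.move on dir→south, : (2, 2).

I call maze.sense on dir→south, yielding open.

I run stack.push on x→south, giving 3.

I call maze.move on dir→south, and observe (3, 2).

Next I call maze.sense on dir→west, yielding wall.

Calling maze.sense on dir→south, → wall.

I try maze.sense on dir→east, and see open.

Next I call stack.push on x→east, and see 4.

I invoke maze.move on dir→east, and see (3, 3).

Then maze.sense on dir→north, and observe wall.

Next I call maze.sense on dir→south, and observe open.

Using stack.push on x→south, and get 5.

I try maze.move on dir→south, which returns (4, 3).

I try maze.sense on dir→south, and observe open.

Using stack.push on x→south, and get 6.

I use maze.move on dir→south, : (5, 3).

I call maze.sense on dir→west, → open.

Invoking stack.push on x→west, → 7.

I call maze.move on dir→west, yielding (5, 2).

I run maze.sense on dir→west, which returns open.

Using stack.push on x→west, → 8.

I call maze.move on dir→west, yielding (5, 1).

Next I call maze.sense on dir→west, and see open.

I try stack.push on x→west, which returns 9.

I try maze.move on dir→west, — result: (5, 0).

Next I call maze.sense on dir→north, and see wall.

I invoke maze.sense on dir→south, : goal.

Now I run maze.move on dir→south, giving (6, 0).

Answer: (6, 0)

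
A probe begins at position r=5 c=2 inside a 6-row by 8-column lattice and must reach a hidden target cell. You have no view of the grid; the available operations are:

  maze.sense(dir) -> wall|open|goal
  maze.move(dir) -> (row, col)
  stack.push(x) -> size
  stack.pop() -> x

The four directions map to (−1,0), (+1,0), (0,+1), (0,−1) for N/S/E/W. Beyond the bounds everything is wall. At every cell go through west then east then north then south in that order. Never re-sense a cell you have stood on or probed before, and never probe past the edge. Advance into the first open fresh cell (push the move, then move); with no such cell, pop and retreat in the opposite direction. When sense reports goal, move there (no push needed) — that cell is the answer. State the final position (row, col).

-> maze.sense(dir: west)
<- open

-> stack.push(x: west)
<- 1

-> maze.move(dir: west)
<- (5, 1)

-> maze.sense(dir: west)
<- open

-> stack.push(x: west)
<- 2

-> maze.move(dir: west)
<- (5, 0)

-> maze.sense(dir: north)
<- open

-> stack.push(x: north)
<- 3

-> maze.move(dir: north)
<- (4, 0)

-> maze.sense(dir: east)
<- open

-> stack.push(x: east)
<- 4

-> maze.move(dir: east)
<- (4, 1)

-> maze.sense(dir: east)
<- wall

-> maze.sense(dir: north)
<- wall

-> stack.pop()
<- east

-> maze.move(dir: west)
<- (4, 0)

-> maze.sense(dir: north)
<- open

-> stack.push(x: north)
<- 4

-> maze.move(dir: north)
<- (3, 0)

-> maze.sense(dir: north)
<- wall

-> stack.pop()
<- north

-> maze.move(dir: south)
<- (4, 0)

-> stack.pop()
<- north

-> maze.move(dir: south)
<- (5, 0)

-> stack.pop()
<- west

-> maze.move(dir: east)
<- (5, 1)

-> stack.pop()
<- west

-> maze.move(dir: east)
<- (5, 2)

-> maze.sense(dir: east)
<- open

-> stack.push(x: east)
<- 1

-> maze.move(dir: east)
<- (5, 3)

-> maze.sense(dir: east)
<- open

-> stack.push(x: east)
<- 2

-> maze.move(dir: east)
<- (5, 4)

-> maze.sense(dir: east)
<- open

-> stack.push(x: east)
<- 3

-> maze.move(dir: east)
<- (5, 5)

-> maze.sense(dir: east)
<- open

-> stack.push(x: east)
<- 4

-> maze.move(dir: east)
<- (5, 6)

-> maze.sense(dir: east)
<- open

-> stack.push(x: east)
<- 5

-> maze.move(dir: east)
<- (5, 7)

-> maze.sense(dir: north)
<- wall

-> stack.pop()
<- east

-> maze.move(dir: west)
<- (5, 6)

-> maze.sense(dir: north)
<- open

-> stack.push(x: north)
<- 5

-> maze.move(dir: north)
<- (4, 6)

-> maze.sense(dir: west)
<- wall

-> maze.sense(dir: north)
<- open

-> stack.push(x: north)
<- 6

-> maze.move(dir: north)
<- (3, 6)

-> maze.sense(dir: west)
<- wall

-> maze.sense(dir: east)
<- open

-> stack.push(x: east)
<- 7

-> maze.move(dir: east)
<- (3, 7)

-> maze.sense(dir: north)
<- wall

-> stack.pop()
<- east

-> maze.move(dir: west)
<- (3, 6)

-> maze.sense(dir: north)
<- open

-> stack.push(x: north)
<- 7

-> maze.move(dir: north)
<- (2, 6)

-> maze.sense(dir: west)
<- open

-> stack.push(x: west)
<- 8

-> maze.move(dir: west)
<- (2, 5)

-> maze.sense(dir: west)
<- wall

-> maze.sense(dir: north)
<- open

-> stack.push(x: north)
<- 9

-> maze.move(dir: north)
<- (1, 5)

-> maze.sense(dir: west)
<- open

-> stack.push(x: west)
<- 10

-> maze.move(dir: west)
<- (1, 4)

-> maze.sense(dir: west)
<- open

-> stack.push(x: west)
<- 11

-> maze.move(dir: west)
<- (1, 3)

-> maze.sense(dir: west)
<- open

-> stack.push(x: west)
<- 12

-> maze.move(dir: west)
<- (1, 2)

-> maze.sense(dir: west)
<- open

-> stack.push(x: west)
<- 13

-> maze.move(dir: west)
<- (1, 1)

-> maze.sense(dir: west)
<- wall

-> maze.sense(dir: north)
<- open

-> stack.push(x: north)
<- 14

-> maze.move(dir: north)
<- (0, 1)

-> maze.sense(dir: west)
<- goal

-> maze.move(dir: west)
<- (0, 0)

Answer: (0, 0)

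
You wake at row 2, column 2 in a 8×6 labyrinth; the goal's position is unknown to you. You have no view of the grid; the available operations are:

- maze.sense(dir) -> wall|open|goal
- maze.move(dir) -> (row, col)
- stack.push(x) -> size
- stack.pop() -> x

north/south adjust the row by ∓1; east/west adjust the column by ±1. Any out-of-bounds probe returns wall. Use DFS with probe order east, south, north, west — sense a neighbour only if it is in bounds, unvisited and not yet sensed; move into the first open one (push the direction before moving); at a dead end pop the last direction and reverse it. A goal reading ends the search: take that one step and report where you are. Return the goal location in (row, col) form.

>>> maze.sense dir='east'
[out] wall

>>> maze.sense dir='south'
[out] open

>>> stack.push x='south'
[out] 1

>>> maze.move dir='south'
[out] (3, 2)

>>> maze.sense dir='east'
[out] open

>>> stack.push x='east'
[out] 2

>>> maze.move dir='east'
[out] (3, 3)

>>> maze.sense dir='east'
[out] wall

>>> maze.sense dir='south'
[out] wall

>>> stack.pop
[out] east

>>> maze.move dir='west'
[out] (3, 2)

>>> maze.sense dir='south'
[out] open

>>> stack.push x='south'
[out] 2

>>> maze.move dir='south'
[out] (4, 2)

>>> maze.sense dir='south'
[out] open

>>> stack.push x='south'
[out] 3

>>> maze.move dir='south'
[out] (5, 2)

>>> maze.sense dir='east'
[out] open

>>> stack.push x='east'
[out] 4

>>> maze.move dir='east'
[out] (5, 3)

>>> maze.sense dir='east'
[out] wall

>>> maze.sense dir='south'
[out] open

>>> stack.push x='south'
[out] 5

>>> maze.move dir='south'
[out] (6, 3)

>>> maze.sense dir='east'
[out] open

>>> stack.push x='east'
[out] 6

>>> maze.move dir='east'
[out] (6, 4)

>>> maze.sense dir='east'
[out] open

>>> stack.push x='east'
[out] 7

>>> maze.move dir='east'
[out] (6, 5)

>>> maze.sense dir='south'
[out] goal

>>> maze.move dir='south'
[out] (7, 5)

Answer: (7, 5)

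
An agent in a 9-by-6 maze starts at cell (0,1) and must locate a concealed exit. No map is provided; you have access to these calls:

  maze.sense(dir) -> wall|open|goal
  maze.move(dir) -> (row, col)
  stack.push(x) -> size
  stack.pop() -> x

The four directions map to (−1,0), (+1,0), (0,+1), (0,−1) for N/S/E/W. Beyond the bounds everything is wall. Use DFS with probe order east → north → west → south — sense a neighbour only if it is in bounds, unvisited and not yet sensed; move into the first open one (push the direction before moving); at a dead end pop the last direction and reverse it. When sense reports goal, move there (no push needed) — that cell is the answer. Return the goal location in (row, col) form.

-- 1. maze.sense(dir=east) == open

-- 2. stack.push(x=east) == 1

-- 3. maze.move(dir=east) == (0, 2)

-- 4. maze.sense(dir=east) == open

-- 5. stack.push(x=east) == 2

-- 6. maze.move(dir=east) == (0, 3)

-- 7. maze.sense(dir=east) == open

-- 8. stack.push(x=east) == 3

-- 9. maze.move(dir=east) == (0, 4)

-- 10. maze.sense(dir=east) == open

-- 11. stack.push(x=east) == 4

-- 12. maze.move(dir=east) == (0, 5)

-- 13. maze.sense(dir=south) == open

-- 14. stack.push(x=south) == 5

-- 15. maze.move(dir=south) == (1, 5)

-- 16. maze.sense(dir=west) == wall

-- 17. maze.sense(dir=south) == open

-- 18. stack.push(x=south) == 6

-- 19. maze.move(dir=south) == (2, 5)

-- 20. maze.sense(dir=west) == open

-- 21. stack.push(x=west) == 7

-- 22. maze.move(dir=west) == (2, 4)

-- 23. maze.sense(dir=west) == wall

-- 24. maze.sense(dir=south) == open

-- 25. stack.push(x=south) == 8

-- 26. maze.move(dir=south) == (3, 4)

-- 27. maze.sense(dir=east) == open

-- 28. stack.push(x=east) == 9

-- 29. maze.move(dir=east) == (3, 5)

-- 30. maze.sense(dir=south) == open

-- 31. stack.push(x=south) == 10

-- 32. maze.move(dir=south) == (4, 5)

-- 33. maze.sense(dir=west) == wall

-- 34. maze.sense(dir=south) == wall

-- 35. stack.pop() == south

-- 36. maze.move(dir=north) == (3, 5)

-- 37. stack.pop() == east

-- 38. maze.move(dir=west) == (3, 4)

-- 39. maze.sense(dir=west) == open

-- 40. stack.push(x=west) == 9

-- 41. maze.move(dir=west) == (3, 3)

-- 42. maze.sense(dir=west) == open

-- 43. stack.push(x=west) == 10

-- 44. maze.move(dir=west) == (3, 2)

-- 45. maze.sense(dir=north) == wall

-- 46. maze.sense(dir=west) == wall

-- 47. maze.sense(dir=south) == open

-- 48. stack.push(x=south) == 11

-- 49. maze.move(dir=south) == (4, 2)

-- 50. maze.sense(dir=east) == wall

-- 51. maze.sense(dir=west) == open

-- 52. stack.push(x=west) == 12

-- 53. maze.move(dir=west) == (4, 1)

-- 54. maze.sense(dir=west) == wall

-- 55. maze.sense(dir=south) == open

-- 56. stack.push(x=south) == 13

-- 57. maze.move(dir=south) == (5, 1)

-- 58. maze.sense(dir=east) == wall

-- 59. maze.sense(dir=west) == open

-- 60. stack.push(x=west) == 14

-- 61. maze.move(dir=west) == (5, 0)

-- 62. maze.sense(dir=south) == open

-- 63. stack.push(x=south) == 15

-- 64. maze.move(dir=south) == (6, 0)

-- 65. maze.sense(dir=east) == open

-- 66. stack.push(x=east) == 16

-- 67. maze.move(dir=east) == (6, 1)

-- 68. maze.sense(dir=east) == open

-- 69. stack.push(x=east) == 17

-- 70. maze.move(dir=east) == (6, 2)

-- 71. maze.sense(dir=east) == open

-- 72. stack.push(x=east) == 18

-- 73. maze.move(dir=east) == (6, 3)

-- 74. maze.sense(dir=east) == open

-- 75. stack.push(x=east) == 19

-- 76. maze.move(dir=east) == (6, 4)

-- 77. maze.sense(dir=east) == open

-- 78. stack.push(x=east) == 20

-- 79. maze.move(dir=east) == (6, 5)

-- 80. maze.sense(dir=south) == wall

-- 81. stack.pop() == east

-- 82. maze.move(dir=west) == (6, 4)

-- 83. maze.sense(dir=north) == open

-- 84. stack.push(x=north) == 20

-- 85. maze.move(dir=north) == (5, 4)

-- 86. maze.sense(dir=west) == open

-- 87. stack.push(x=west) == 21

-- 88. maze.move(dir=west) == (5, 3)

-- 89. stack.pop() == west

-- 90. maze.move(dir=east) == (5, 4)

-- 91. stack.pop() == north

-- 92. maze.move(dir=south) == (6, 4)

-- 93. maze.sense(dir=south) == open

-- 94. stack.push(x=south) == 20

-- 95. maze.move(dir=south) == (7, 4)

-- 96. maze.sense(dir=west) == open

-- 97. stack.push(x=west) == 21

-- 98. maze.move(dir=west) == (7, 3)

-- 99. maze.sense(dir=west) == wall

-- 100. maze.sense(dir=south) == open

-- 101. stack.push(x=south) == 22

-- 102. maze.move(dir=south) == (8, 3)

-- 103. maze.sense(dir=east) == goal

-- 104. maze.move(dir=east) == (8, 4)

Answer: (8, 4)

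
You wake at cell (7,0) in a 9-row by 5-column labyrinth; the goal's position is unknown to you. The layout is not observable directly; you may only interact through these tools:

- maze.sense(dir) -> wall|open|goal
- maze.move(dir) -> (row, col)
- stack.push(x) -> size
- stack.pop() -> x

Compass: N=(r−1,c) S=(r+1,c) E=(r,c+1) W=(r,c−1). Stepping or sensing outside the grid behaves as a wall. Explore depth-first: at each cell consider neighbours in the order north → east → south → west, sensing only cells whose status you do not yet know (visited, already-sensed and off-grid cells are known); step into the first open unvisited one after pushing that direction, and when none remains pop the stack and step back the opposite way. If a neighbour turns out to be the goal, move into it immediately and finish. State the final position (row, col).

! maze.sense(dir→north) ~> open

! stack.push(x→north) ~> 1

! maze.move(dir→north) ~> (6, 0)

! maze.sense(dir→north) ~> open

! stack.push(x→north) ~> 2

! maze.move(dir→north) ~> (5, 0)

! maze.sense(dir→north) ~> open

! stack.push(x→north) ~> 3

! maze.move(dir→north) ~> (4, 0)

! maze.sense(dir→north) ~> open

! stack.push(x→north) ~> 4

! maze.move(dir→north) ~> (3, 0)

! maze.sense(dir→north) ~> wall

! maze.sense(dir→east) ~> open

! stack.push(x→east) ~> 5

! maze.move(dir→east) ~> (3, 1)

! maze.sense(dir→north) ~> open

! stack.push(x→north) ~> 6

! maze.move(dir→north) ~> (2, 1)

! maze.sense(dir→north) ~> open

! stack.push(x→north) ~> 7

! maze.move(dir→north) ~> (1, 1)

! maze.sense(dir→north) ~> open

! stack.push(x→north) ~> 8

! maze.move(dir→north) ~> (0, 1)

! maze.sense(dir→east) ~> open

! stack.push(x→east) ~> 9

! maze.move(dir→east) ~> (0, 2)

! maze.sense(dir→east) ~> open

! stack.push(x→east) ~> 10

! maze.move(dir→east) ~> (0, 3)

! maze.sense(dir→east) ~> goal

! maze.move(dir→east) ~> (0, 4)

Answer: (0, 4)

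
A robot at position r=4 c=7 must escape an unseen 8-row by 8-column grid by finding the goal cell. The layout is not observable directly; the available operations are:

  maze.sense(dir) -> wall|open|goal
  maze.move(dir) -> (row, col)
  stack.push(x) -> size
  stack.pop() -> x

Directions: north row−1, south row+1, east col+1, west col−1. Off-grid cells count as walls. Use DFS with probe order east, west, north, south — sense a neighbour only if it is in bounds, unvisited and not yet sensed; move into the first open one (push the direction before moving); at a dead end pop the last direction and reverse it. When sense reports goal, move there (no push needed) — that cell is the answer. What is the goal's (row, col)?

;; 1. sense(dir='west') ~> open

;; 2. push(x='west') ~> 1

;; 3. move(dir='west') ~> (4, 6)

;; 4. sense(dir='west') ~> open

;; 5. push(x='west') ~> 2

;; 6. move(dir='west') ~> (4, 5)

;; 7. sense(dir='west') ~> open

;; 8. push(x='west') ~> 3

;; 9. move(dir='west') ~> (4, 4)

;; 10. sense(dir='west') ~> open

;; 11. push(x='west') ~> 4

;; 12. move(dir='west') ~> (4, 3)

;; 13. sense(dir='west') ~> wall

;; 14. sense(dir='north') ~> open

;; 15. push(x='north') ~> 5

;; 16. move(dir='north') ~> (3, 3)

;; 17. sense(dir='east') ~> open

;; 18. push(x='east') ~> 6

;; 19. move(dir='east') ~> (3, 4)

;; 20. sense(dir='east') ~> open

;; 21. push(x='east') ~> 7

;; 22. move(dir='east') ~> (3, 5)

;; 23. sense(dir='east') ~> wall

;; 24. sense(dir='north') ~> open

;; 25. push(x='north') ~> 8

;; 26. move(dir='north') ~> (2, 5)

;; 27. sense(dir='east') ~> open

;; 28. push(x='east') ~> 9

;; 29. move(dir='east') ~> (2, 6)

;; 30. sense(dir='east') ~> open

;; 31. push(x='east') ~> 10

;; 32. move(dir='east') ~> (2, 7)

;; 33. sense(dir='north') ~> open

;; 34. push(x='north') ~> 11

;; 35. move(dir='north') ~> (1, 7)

;; 36. sense(dir='west') ~> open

;; 37. push(x='west') ~> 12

;; 38. move(dir='west') ~> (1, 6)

;; 39. sense(dir='west') ~> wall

;; 40. sense(dir='north') ~> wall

;; 41. pop() ~> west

;; 42. move(dir='east') ~> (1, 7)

;; 43. sense(dir='north') ~> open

;; 44. push(x='north') ~> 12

;; 45. move(dir='north') ~> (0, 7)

;; 46. pop() ~> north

;; 47. move(dir='south') ~> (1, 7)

;; 48. pop() ~> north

;; 49. move(dir='south') ~> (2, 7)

;; 50. sense(dir='south') ~> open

;; 51. push(x='south') ~> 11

;; 52. move(dir='south') ~> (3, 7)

;; 53. pop() ~> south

;; 54. move(dir='north') ~> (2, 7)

;; 55. pop() ~> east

;; 56. move(dir='west') ~> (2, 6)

;; 57. pop() ~> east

;; 58. move(dir='west') ~> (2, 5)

;; 59. sense(dir='west') ~> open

;; 60. push(x='west') ~> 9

;; 61. move(dir='west') ~> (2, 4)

;; 62. sense(dir='west') ~> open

;; 63. push(x='west') ~> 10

;; 64. move(dir='west') ~> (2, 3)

;; 65. sense(dir='west') ~> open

;; 66. push(x='west') ~> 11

;; 67. move(dir='west') ~> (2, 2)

;; 68. sense(dir='west') ~> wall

;; 69. sense(dir='north') ~> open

;; 70. push(x='north') ~> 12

;; 71. move(dir='north') ~> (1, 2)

;; 72. sense(dir='east') ~> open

;; 73. push(x='east') ~> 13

;; 74. move(dir='east') ~> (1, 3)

;; 75. sense(dir='east') ~> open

;; 76. push(x='east') ~> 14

;; 77. move(dir='east') ~> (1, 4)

;; 78. sense(dir='north') ~> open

;; 79. push(x='north') ~> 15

;; 80. move(dir='north') ~> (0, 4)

;; 81. sense(dir='east') ~> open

;; 82. push(x='east') ~> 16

;; 83. move(dir='east') ~> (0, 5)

;; 84. pop() ~> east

;; 85. move(dir='west') ~> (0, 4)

;; 86. sense(dir='west') ~> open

;; 87. push(x='west') ~> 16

;; 88. move(dir='west') ~> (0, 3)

;; 89. sense(dir='west') ~> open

;; 90. push(x='west') ~> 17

;; 91. move(dir='west') ~> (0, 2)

;; 92. sense(dir='west') ~> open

;; 93. push(x='west') ~> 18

;; 94. move(dir='west') ~> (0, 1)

;; 95. sense(dir='west') ~> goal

;; 96. move(dir='west') ~> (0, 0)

Answer: (0, 0)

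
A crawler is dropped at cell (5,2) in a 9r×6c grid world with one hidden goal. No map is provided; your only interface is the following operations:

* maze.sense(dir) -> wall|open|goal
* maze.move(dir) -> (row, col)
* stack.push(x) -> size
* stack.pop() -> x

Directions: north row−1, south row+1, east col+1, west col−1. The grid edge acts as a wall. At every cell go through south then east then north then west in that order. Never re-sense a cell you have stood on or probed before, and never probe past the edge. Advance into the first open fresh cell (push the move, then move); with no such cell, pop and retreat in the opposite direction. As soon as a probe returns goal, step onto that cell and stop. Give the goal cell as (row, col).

Do: maze.sense[dir: south]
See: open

Do: stack.push[x: south]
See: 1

Do: maze.move[dir: south]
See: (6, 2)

Do: maze.sense[dir: south]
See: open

Do: stack.push[x: south]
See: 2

Do: maze.move[dir: south]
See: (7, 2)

Do: maze.sense[dir: south]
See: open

Do: stack.push[x: south]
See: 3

Do: maze.move[dir: south]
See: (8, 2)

Do: maze.sense[dir: east]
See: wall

Do: maze.sense[dir: west]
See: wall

Do: stack.pop[]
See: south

Do: maze.move[dir: north]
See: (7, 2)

Do: maze.sense[dir: east]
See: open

Do: stack.push[x: east]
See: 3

Do: maze.move[dir: east]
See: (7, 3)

Do: maze.sense[dir: east]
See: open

Do: stack.push[x: east]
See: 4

Do: maze.move[dir: east]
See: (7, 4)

Do: maze.sense[dir: south]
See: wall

Do: maze.sense[dir: east]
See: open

Do: stack.push[x: east]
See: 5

Do: maze.move[dir: east]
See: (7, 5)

Do: maze.sense[dir: south]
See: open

Do: stack.push[x: south]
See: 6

Do: maze.move[dir: south]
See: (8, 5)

Do: stack.pop[]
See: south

Do: maze.move[dir: north]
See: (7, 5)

Do: maze.sense[dir: north]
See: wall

Do: stack.pop[]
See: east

Do: maze.move[dir: west]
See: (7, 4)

Do: maze.sense[dir: north]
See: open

Do: stack.push[x: north]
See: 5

Do: maze.move[dir: north]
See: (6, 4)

Do: maze.sense[dir: north]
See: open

Do: stack.push[x: north]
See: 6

Do: maze.move[dir: north]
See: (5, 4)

Do: maze.sense[dir: east]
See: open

Do: stack.push[x: east]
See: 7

Do: maze.move[dir: east]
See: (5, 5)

Do: maze.sense[dir: north]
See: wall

Do: stack.pop[]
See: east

Do: maze.move[dir: west]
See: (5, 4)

Do: maze.sense[dir: north]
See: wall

Do: maze.sense[dir: west]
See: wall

Do: stack.pop[]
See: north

Do: maze.move[dir: south]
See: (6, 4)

Do: maze.sense[dir: west]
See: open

Do: stack.push[x: west]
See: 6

Do: maze.move[dir: west]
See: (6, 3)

Do: stack.pop[]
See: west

Do: maze.move[dir: east]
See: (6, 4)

Do: stack.pop[]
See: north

Do: maze.move[dir: south]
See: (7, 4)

Do: stack.pop[]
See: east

Do: maze.move[dir: west]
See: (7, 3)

Do: stack.pop[]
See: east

Do: maze.move[dir: west]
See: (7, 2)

Do: maze.sense[dir: west]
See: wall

Do: stack.pop[]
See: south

Do: maze.move[dir: north]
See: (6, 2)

Do: maze.sense[dir: west]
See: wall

Do: stack.pop[]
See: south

Do: maze.move[dir: north]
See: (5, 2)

Do: maze.sense[dir: north]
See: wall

Do: maze.sense[dir: west]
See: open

Do: stack.push[x: west]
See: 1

Do: maze.move[dir: west]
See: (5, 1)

Do: maze.sense[dir: north]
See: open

Do: stack.push[x: north]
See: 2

Do: maze.move[dir: north]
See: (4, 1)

Do: maze.sense[dir: north]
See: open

Do: stack.push[x: north]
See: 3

Do: maze.move[dir: north]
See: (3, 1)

Do: maze.sense[dir: east]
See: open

Do: stack.push[x: east]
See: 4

Do: maze.move[dir: east]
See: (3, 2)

Do: maze.sense[dir: east]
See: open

Do: stack.push[x: east]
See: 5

Do: maze.move[dir: east]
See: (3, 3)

Do: maze.sense[dir: south]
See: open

Do: stack.push[x: south]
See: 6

Do: maze.move[dir: south]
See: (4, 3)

Do: stack.pop[]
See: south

Do: maze.move[dir: north]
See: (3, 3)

Do: maze.sense[dir: east]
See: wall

Do: maze.sense[dir: north]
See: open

Do: stack.push[x: north]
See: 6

Do: maze.move[dir: north]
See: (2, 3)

Do: maze.sense[dir: east]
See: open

Do: stack.push[x: east]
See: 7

Do: maze.move[dir: east]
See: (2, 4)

Do: maze.sense[dir: east]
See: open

Do: stack.push[x: east]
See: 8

Do: maze.move[dir: east]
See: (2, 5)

Do: maze.sense[dir: south]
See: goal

Do: maze.move[dir: south]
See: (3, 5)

Answer: (3, 5)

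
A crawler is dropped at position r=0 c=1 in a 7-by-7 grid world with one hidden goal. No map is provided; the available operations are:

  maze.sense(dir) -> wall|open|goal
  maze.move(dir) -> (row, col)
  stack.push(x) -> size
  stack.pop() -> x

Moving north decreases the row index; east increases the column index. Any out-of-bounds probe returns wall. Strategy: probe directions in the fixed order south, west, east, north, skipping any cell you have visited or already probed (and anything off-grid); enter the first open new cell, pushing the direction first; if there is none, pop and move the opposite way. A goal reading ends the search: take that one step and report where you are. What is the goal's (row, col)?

Calling sense(dir=south), giving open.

I invoke push(x=south), yielding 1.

Invoking move(dir=south), yielding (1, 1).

Calling sense(dir=south), yielding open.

I run push(x=south), : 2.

Calling move(dir=south), — result: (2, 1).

Next I call sense(dir=south), which returns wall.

Next I call sense(dir=west), and see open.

I invoke push(x=west), — result: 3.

Calling move(dir=west), — result: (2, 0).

I run sense(dir=south), and observe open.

I use push(x=south), — result: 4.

Calling move(dir=south), : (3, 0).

Using sense(dir=south), and see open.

Using push(x=south), giving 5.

I run move(dir=south), and get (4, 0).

Now I run sense(dir=south), — result: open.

I try push(x=south), and get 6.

Then move(dir=south), which returns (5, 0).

I try sense(dir=south), which returns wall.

I try sense(dir=east), and get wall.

Calling pop(), yielding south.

Using move(dir=north), → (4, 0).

Then sense(dir=east), giving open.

I call push(x=east), and observe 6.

I invoke move(dir=east), → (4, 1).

Then sense(dir=east), giving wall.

I use pop(), and observe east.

Now I run move(dir=west), and observe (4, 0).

Next I call pop, : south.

Next I call move(dir=north), and observe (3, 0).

I try pop(), → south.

I call move(dir=north), yielding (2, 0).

Using sense(dir=north), and get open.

Invoking push(x=north), and observe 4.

I run move(dir=north), which returns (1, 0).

Using sense(dir=north), : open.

I invoke push(x=north), : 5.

Calling move(dir=north), yielding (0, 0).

Next I call pop(), yielding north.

I try move(dir=south), and get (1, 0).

Now I run pop(), and see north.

I run move(dir=south), and observe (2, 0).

Next I call pop(), yielding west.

I use move(dir=east), giving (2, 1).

Now I run sense(dir=east), yielding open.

I call push(x=east), and see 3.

Then move(dir=east), yielding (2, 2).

Calling sense(dir=south), → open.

Now I run push(x=south), and observe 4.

Invoking move(dir=south), and get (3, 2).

Calling sense(dir=east), which returns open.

Then push(x=east), yielding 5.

I run move(dir=east), — result: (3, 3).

I use sense(dir=south), and get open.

I invoke push(x=south), which returns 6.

Next I call move(dir=south), — result: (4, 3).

I try sense(dir=south), which returns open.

Now I run push(x=south), and observe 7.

Then move(dir=south), and observe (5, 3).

Invoking sense(dir=south), and see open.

Now I run push(x=south), — result: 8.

Next I call move(dir=south), and get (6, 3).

I invoke sense(dir=west), and see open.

I try push(x=west), which returns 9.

Invoking move(dir=west), yielding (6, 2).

Now I run sense(dir=west), giving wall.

I use sense(dir=north), and see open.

Calling push(x=north), : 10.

I call move(dir=north), — result: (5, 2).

Now I run pop(), and observe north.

Calling move(dir=south), and observe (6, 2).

Invoking pop, → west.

Calling move(dir=east), and see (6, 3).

Next I call sense(dir=east), : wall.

Next I call pop(), : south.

I call move(dir=north), → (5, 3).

I use sense(dir=east), yielding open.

Invoking push(x=east), yielding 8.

I run move(dir=east), → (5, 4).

Then sense(dir=east), → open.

I invoke push(x=east), yielding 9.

Now I run move(dir=east), which returns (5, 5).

I use sense(dir=south), → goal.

Now I run move(dir=south), and see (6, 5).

Answer: (6, 5)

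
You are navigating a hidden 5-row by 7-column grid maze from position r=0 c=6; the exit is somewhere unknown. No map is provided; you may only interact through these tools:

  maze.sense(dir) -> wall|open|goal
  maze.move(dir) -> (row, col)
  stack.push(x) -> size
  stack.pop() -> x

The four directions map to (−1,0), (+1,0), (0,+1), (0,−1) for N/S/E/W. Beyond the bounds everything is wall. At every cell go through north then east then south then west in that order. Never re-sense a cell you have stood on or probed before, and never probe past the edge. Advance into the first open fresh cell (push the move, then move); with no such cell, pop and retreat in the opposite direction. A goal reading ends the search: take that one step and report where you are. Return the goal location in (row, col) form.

·→ sense(dir→south)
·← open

·→ push(x→south)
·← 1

·→ move(dir→south)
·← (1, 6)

·→ sense(dir→south)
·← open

·→ push(x→south)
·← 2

·→ move(dir→south)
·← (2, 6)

·→ sense(dir→south)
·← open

·→ push(x→south)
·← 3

·→ move(dir→south)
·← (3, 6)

·→ sense(dir→south)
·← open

·→ push(x→south)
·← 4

·→ move(dir→south)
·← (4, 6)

·→ sense(dir→west)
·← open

·→ push(x→west)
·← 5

·→ move(dir→west)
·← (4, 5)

·→ sense(dir→north)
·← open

·→ push(x→north)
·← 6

·→ move(dir→north)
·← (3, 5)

·→ sense(dir→north)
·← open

·→ push(x→north)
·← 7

·→ move(dir→north)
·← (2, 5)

·→ sense(dir→north)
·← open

·→ push(x→north)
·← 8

·→ move(dir→north)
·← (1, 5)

·→ sense(dir→north)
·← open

·→ push(x→north)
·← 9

·→ move(dir→north)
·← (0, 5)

·→ sense(dir→west)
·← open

·→ push(x→west)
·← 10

·→ move(dir→west)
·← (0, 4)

·→ sense(dir→south)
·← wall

·→ sense(dir→west)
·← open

·→ push(x→west)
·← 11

·→ move(dir→west)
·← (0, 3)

·→ sense(dir→south)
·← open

·→ push(x→south)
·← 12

·→ move(dir→south)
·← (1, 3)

·→ sense(dir→south)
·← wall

·→ sense(dir→west)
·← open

·→ push(x→west)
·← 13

·→ move(dir→west)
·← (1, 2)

·→ sense(dir→north)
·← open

·→ push(x→north)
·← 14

·→ move(dir→north)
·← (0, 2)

·→ sense(dir→west)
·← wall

·→ pop()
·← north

·→ move(dir→south)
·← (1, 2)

·→ sense(dir→south)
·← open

·→ push(x→south)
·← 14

·→ move(dir→south)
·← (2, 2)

·→ sense(dir→south)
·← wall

·→ sense(dir→west)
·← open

·→ push(x→west)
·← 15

·→ move(dir→west)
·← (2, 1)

·→ sense(dir→north)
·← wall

·→ sense(dir→south)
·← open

·→ push(x→south)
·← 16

·→ move(dir→south)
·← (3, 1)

·→ sense(dir→south)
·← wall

·→ sense(dir→west)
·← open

·→ push(x→west)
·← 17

·→ move(dir→west)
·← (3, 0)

·→ sense(dir→north)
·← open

·→ push(x→north)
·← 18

·→ move(dir→north)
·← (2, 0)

·→ sense(dir→north)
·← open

·→ push(x→north)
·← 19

·→ move(dir→north)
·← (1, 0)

·→ sense(dir→north)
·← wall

·→ pop()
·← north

·→ move(dir→south)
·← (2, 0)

·→ pop()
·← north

·→ move(dir→south)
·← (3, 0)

·→ sense(dir→south)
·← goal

·→ move(dir→south)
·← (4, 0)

Answer: (4, 0)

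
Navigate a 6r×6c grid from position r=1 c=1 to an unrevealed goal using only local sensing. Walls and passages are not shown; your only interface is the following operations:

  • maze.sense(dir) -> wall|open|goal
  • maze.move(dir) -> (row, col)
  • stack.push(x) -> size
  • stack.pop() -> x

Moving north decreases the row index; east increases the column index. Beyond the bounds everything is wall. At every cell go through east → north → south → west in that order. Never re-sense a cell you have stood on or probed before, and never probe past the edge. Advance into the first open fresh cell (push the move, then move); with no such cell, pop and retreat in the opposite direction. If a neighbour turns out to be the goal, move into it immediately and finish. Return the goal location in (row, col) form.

·→ maze.sense(east)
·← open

·→ stack.push(east)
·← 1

·→ maze.move(east)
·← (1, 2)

·→ maze.sense(east)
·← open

·→ stack.push(east)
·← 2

·→ maze.move(east)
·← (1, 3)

·→ maze.sense(east)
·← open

·→ stack.push(east)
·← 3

·→ maze.move(east)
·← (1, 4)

·→ maze.sense(east)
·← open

·→ stack.push(east)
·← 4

·→ maze.move(east)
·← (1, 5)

·→ maze.sense(north)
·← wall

·→ maze.sense(south)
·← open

·→ stack.push(south)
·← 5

·→ maze.move(south)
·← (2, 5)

·→ maze.sense(south)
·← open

·→ stack.push(south)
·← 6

·→ maze.move(south)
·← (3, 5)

·→ maze.sense(south)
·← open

·→ stack.push(south)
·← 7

·→ maze.move(south)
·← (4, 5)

·→ maze.sense(south)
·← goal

·→ maze.move(south)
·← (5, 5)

Answer: (5, 5)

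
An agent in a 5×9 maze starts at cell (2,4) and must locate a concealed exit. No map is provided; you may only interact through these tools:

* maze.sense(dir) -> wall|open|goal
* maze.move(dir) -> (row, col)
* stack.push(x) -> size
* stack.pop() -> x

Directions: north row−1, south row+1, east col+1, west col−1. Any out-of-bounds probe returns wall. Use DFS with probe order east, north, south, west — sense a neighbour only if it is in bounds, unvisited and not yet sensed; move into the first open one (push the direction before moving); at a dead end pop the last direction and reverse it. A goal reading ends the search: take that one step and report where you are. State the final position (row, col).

Do: maze.sense[dir='east']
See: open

Do: stack.push[x='east']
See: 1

Do: maze.move[dir='east']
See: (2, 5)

Do: maze.sense[dir='east']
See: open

Do: stack.push[x='east']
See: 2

Do: maze.move[dir='east']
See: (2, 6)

Do: maze.sense[dir='east']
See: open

Do: stack.push[x='east']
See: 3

Do: maze.move[dir='east']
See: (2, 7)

Do: maze.sense[dir='east']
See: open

Do: stack.push[x='east']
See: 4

Do: maze.move[dir='east']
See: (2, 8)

Do: maze.sense[dir='north']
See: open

Do: stack.push[x='north']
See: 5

Do: maze.move[dir='north']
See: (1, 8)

Do: maze.sense[dir='north']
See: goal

Do: maze.move[dir='north']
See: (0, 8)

Answer: (0, 8)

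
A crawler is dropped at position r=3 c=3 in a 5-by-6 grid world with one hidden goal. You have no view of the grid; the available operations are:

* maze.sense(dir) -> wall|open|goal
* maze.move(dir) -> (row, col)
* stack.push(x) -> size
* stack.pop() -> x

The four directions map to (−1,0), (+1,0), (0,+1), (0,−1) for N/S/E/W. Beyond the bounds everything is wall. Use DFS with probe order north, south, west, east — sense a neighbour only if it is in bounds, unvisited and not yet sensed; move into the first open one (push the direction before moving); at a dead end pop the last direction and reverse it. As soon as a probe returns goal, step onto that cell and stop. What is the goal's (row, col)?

==> maze.sense(dir→north)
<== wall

==> maze.sense(dir→south)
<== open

==> stack.push(x→south)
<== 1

==> maze.move(dir→south)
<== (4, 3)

==> maze.sense(dir→west)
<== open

==> stack.push(x→west)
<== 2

==> maze.move(dir→west)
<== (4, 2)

==> maze.sense(dir→north)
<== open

==> stack.push(x→north)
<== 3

==> maze.move(dir→north)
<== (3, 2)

==> maze.sense(dir→north)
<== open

==> stack.push(x→north)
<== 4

==> maze.move(dir→north)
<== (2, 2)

==> maze.sense(dir→north)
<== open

==> stack.push(x→north)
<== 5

==> maze.move(dir→north)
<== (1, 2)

==> maze.sense(dir→north)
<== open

==> stack.push(x→north)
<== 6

==> maze.move(dir→north)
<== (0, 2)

==> maze.sense(dir→west)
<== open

==> stack.push(x→west)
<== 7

==> maze.move(dir→west)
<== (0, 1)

==> maze.sense(dir→south)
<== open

==> stack.push(x→south)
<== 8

==> maze.move(dir→south)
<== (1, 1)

==> maze.sense(dir→south)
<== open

==> stack.push(x→south)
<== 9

==> maze.move(dir→south)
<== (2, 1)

==> maze.sense(dir→south)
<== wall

==> maze.sense(dir→west)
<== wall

==> stack.pop()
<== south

==> maze.move(dir→north)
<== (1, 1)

==> maze.sense(dir→west)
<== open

==> stack.push(x→west)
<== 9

==> maze.move(dir→west)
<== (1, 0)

==> maze.sense(dir→north)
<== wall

==> stack.pop()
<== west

==> maze.move(dir→east)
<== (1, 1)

==> stack.pop()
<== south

==> maze.move(dir→north)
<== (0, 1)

==> stack.pop()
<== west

==> maze.move(dir→east)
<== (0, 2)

==> maze.sense(dir→east)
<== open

==> stack.push(x→east)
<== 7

==> maze.move(dir→east)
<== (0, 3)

==> maze.sense(dir→south)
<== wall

==> maze.sense(dir→east)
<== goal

==> maze.move(dir→east)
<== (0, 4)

Answer: (0, 4)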